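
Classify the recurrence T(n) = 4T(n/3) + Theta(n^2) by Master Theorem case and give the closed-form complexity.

Master Theorem for T(n) = 4T(n/3) + O(n^2):

a = 4, b = 3, c = 2
log_b(a) = log_3(4) = 1.2619

Case 3: c = 2 > log_3(4) = 1.2619
T(n) = O(n^2) = O(n^2)

For T(n) = 4T(n/3) + O(n^2): log_3(4) = 1.2619. This is Case 3 of the Master Theorem (c > log_b(a), work dominated by root), giving O(n^2).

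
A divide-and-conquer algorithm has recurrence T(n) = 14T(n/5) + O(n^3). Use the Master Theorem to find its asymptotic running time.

Master Theorem for T(n) = 14T(n/5) + O(n^3):

a = 14, b = 5, c = 3
log_b(a) = log_5(14) = 1.6397

Case 3: c = 3 > log_5(14) = 1.6397
T(n) = O(n^3) = O(n^3)

For T(n) = 14T(n/5) + O(n^3): log_5(14) = 1.6397. This is Case 3 of the Master Theorem (c > log_b(a), work dominated by root), giving O(n^3).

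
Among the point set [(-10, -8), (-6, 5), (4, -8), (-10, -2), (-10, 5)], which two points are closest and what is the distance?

Computing all pairwise distances among 5 points:

d((-10, -8), (-6, 5)) = 13.6015
d((-10, -8), (4, -8)) = 14.0
d((-10, -8), (-10, -2)) = 6.0
d((-10, -8), (-10, 5)) = 13.0
d((-6, 5), (4, -8)) = 16.4012
d((-6, 5), (-10, -2)) = 8.0623
d((-6, 5), (-10, 5)) = 4.0 <-- minimum
d((4, -8), (-10, -2)) = 15.2315
d((4, -8), (-10, 5)) = 19.105
d((-10, -2), (-10, 5)) = 7.0

Closest pair: (-6, 5) and (-10, 5) with distance 4.0

The closest pair is (-6, 5) and (-10, 5) with Euclidean distance 4.0. For 5 points, brute-force pairwise comparison is shown above. For large n, the divide-and-conquer algorithm (sort by x, recurse on halves, check the dividing strip) achieves O(n log n).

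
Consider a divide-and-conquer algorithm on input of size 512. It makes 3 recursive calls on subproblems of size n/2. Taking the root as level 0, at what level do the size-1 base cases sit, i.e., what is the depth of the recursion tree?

For divide and conquer with division factor 2:

Problem sizes at each level:
Level 0: 512
Level 1: 256
Level 2: 128
Level 3: 64
Level 4: 32
Level 5: 16
Level 6: 8
Level 7: 4
Level 8: 2
Level 9: 1

The root is level 0 and the size-1 base case is level 9 (the tree spans levels 0 through 9, i.e. 10 levels counting the root), so the depth is the number of divisions: log_2(512) = 9

The recursion tree depth is log_2(512) = 9. At each level, the problem size is divided by 2, so it takes 9 divisions to reduce to a base case of size 1. The algorithm makes 3 recursive calls at each level.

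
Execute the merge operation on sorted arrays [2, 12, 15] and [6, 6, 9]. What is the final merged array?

Merging process:

Compare 2 vs 6: take 2 from left. Merged: [2]
Compare 12 vs 6: take 6 from right. Merged: [2, 6]
Compare 12 vs 6: take 6 from right. Merged: [2, 6, 6]
Compare 12 vs 9: take 9 from right. Merged: [2, 6, 6, 9]
Append remaining from left: [12, 15]. Merged: [2, 6, 6, 9, 12, 15]

Final merged array: [2, 6, 6, 9, 12, 15]
Total comparisons: 4

The merged array is [2, 6, 6, 9, 12, 15], requiring 4 comparisons. The merge step runs in O(n) time where n is the total number of elements.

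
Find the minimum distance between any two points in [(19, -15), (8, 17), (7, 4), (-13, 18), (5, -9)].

Computing all pairwise distances among 5 points:

d((19, -15), (8, 17)) = 33.8378
d((19, -15), (7, 4)) = 22.4722
d((19, -15), (-13, 18)) = 45.9674
d((19, -15), (5, -9)) = 15.2315
d((8, 17), (7, 4)) = 13.0384 <-- minimum
d((8, 17), (-13, 18)) = 21.0238
d((8, 17), (5, -9)) = 26.1725
d((7, 4), (-13, 18)) = 24.4131
d((7, 4), (5, -9)) = 13.1529
d((-13, 18), (5, -9)) = 32.45

Closest pair: (8, 17) and (7, 4) with distance 13.0384

The closest pair is (8, 17) and (7, 4) with Euclidean distance 13.0384. For 5 points, brute-force pairwise comparison is shown above. For large n, the divide-and-conquer algorithm (sort by x, recurse on halves, check the dividing strip) achieves O(n log n).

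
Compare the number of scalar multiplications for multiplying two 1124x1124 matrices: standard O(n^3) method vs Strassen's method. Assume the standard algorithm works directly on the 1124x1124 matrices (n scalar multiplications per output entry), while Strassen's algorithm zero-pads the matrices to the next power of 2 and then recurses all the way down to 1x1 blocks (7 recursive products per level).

Matrix multiplication for 1124x1124 matrices:

Strassen's algorithm requires power-of-2 dimensions. Pad 1124x1124 to 2048x2048 (next power of 2).

Standard algorithm: 1124^3 = 1420034624 multiplications
Strassen's algorithm: 7^(log2(2048)) = 7^11 = 1977326743 multiplications
Difference: 1420034624 - 1977326743 = -557292119 (Strassen uses MORE here due to padding overhead — for small or just-over-power-of-2 n, padding can outweigh the per-level savings)

Standard: 1420034624 multiplications (1124^3). Strassen: 1977326743 multiplications (7^11, after padding to 2048x2048). Strassen reduces 8 recursive multiplications to 7 at each level.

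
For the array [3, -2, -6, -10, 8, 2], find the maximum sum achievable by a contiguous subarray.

Using Kadane's algorithm on [3, -2, -6, -10, 8, 2]:

Scanning through the array:
Position 1 (value -2): max_ending_here = 1, max_so_far = 3
Position 2 (value -6): max_ending_here = -5, max_so_far = 3
Position 3 (value -10): max_ending_here = -10, max_so_far = 3
Position 4 (value 8): max_ending_here = 8, max_so_far = 8
Position 5 (value 2): max_ending_here = 10, max_so_far = 10

Maximum subarray: [8, 2]
Maximum sum: 10

The maximum subarray is [8, 2] with sum 10. This subarray runs from index 4 to index 5.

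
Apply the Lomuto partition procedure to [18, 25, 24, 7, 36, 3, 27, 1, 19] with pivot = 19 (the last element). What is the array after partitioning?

Lomuto partition with pivot = 19:

Initial array: [18, 25, 24, 7, 36, 3, 27, 1, 19]

arr[0]=18 <= 19: swap with position 0, array becomes [18, 25, 24, 7, 36, 3, 27, 1, 19]
arr[1]=25 > 19: no swap
arr[2]=24 > 19: no swap
arr[3]=7 <= 19: swap with position 1, array becomes [18, 7, 24, 25, 36, 3, 27, 1, 19]
arr[4]=36 > 19: no swap
arr[5]=3 <= 19: swap with position 2, array becomes [18, 7, 3, 25, 36, 24, 27, 1, 19]
arr[6]=27 > 19: no swap
arr[7]=1 <= 19: swap with position 3, array becomes [18, 7, 3, 1, 36, 24, 27, 25, 19]

Place pivot at position 4: [18, 7, 3, 1, 19, 24, 27, 25, 36]
Pivot position: 4

After partitioning with pivot 19, the array becomes [18, 7, 3, 1, 19, 24, 27, 25, 36]. The pivot is placed at index 4. All elements to the left of the pivot are <= 19, and all elements to the right are > 19.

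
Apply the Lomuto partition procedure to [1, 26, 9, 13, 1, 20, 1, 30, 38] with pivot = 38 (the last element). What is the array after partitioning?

Lomuto partition with pivot = 38:

Initial array: [1, 26, 9, 13, 1, 20, 1, 30, 38]

arr[0]=1 <= 38: swap with position 0, array becomes [1, 26, 9, 13, 1, 20, 1, 30, 38]
arr[1]=26 <= 38: swap with position 1, array becomes [1, 26, 9, 13, 1, 20, 1, 30, 38]
arr[2]=9 <= 38: swap with position 2, array becomes [1, 26, 9, 13, 1, 20, 1, 30, 38]
arr[3]=13 <= 38: swap with position 3, array becomes [1, 26, 9, 13, 1, 20, 1, 30, 38]
arr[4]=1 <= 38: swap with position 4, array becomes [1, 26, 9, 13, 1, 20, 1, 30, 38]
arr[5]=20 <= 38: swap with position 5, array becomes [1, 26, 9, 13, 1, 20, 1, 30, 38]
arr[6]=1 <= 38: swap with position 6, array becomes [1, 26, 9, 13, 1, 20, 1, 30, 38]
arr[7]=30 <= 38: swap with position 7, array becomes [1, 26, 9, 13, 1, 20, 1, 30, 38]

Place pivot at position 8: [1, 26, 9, 13, 1, 20, 1, 30, 38]
Pivot position: 8

After partitioning with pivot 38, the array becomes [1, 26, 9, 13, 1, 20, 1, 30, 38]. The pivot is placed at index 8. All elements to the left of the pivot are <= 38, and all elements to the right are > 38.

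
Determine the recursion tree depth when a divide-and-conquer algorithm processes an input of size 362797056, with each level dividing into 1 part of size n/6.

For divide and conquer with division factor 6:

Problem sizes at each level:
Level 0: 362797056
Level 1: 60466176
Level 2: 10077696
Level 3: 1679616
Level 4: 279936
Level 5: 46656
Level 6: 7776
Level 7: 1296
Level 8: 216
Level 9: 36
Level 10: 6
Level 11: 1

The root is level 0 and the size-1 base case is level 11 (the tree spans levels 0 through 11, i.e. 12 levels counting the root), so the depth is the number of divisions: log_6(362797056) = 11

The recursion tree depth is log_6(362797056) = 11. At each level, the problem size is divided by 6, so it takes 11 divisions to reduce to a base case of size 1. The algorithm makes 1 recursive call at each level.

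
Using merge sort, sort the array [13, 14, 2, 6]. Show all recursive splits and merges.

Merge sort trace:

Split: [13, 14, 2, 6] -> [13, 14] and [2, 6]
  Split: [13, 14] -> [13] and [14]
  Merge: [13] + [14] -> [13, 14]
  Split: [2, 6] -> [2] and [6]
  Merge: [2] + [6] -> [2, 6]
Merge: [13, 14] + [2, 6] -> [2, 6, 13, 14]

Final sorted array: [2, 6, 13, 14]

The merge sort proceeds by recursively splitting the array and merging sorted halves.
After all merges, the sorted array is [2, 6, 13, 14].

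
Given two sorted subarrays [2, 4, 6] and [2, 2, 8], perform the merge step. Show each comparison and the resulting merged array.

Merging process:

Compare 2 vs 2: take 2 from left. Merged: [2]
Compare 4 vs 2: take 2 from right. Merged: [2, 2]
Compare 4 vs 2: take 2 from right. Merged: [2, 2, 2]
Compare 4 vs 8: take 4 from left. Merged: [2, 2, 2, 4]
Compare 6 vs 8: take 6 from left. Merged: [2, 2, 2, 4, 6]
Append remaining from right: [8]. Merged: [2, 2, 2, 4, 6, 8]

Final merged array: [2, 2, 2, 4, 6, 8]
Total comparisons: 5

The merged array is [2, 2, 2, 4, 6, 8], requiring 5 comparisons. The merge step runs in O(n) time where n is the total number of elements.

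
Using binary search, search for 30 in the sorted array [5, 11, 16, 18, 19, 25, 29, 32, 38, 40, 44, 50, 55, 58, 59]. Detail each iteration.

Binary search for 30 in [5, 11, 16, 18, 19, 25, 29, 32, 38, 40, 44, 50, 55, 58, 59]:

lo=0, hi=14, mid=7, arr[mid]=32 -> 32 > 30, search left half
lo=0, hi=6, mid=3, arr[mid]=18 -> 18 < 30, search right half
lo=4, hi=6, mid=5, arr[mid]=25 -> 25 < 30, search right half
lo=6, hi=6, mid=6, arr[mid]=29 -> 29 < 30, search right half
lo=7 > hi=6, target 30 not found

Binary search determines that 30 is not in the array after 4 comparisons. The search space was exhausted without finding the target.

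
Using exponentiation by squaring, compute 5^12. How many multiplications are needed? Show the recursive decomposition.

Computing 5^12 by squaring (build up from 5^1; each line after the first costs one multiplication):

5^1 = 5
5^2 = (5^1)^2 = 5^2 = 25
5^3 = 5 * 5^2 = 5 * 25 = 125
5^6 = (5^3)^2 = 125^2 = 15625
5^12 = (5^6)^2 = 15625^2 = 244140625

Result: 244140625
Multiplications needed: 4 (4 lines after 5^1)

5^12 = 244140625. Using exponentiation by squaring, this requires 4 multiplications. The key idea: if the exponent is even, square the half-power; if odd, multiply by the base once.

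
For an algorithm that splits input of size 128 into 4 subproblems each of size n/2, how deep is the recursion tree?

For divide and conquer with division factor 2:

Problem sizes at each level:
Level 0: 128
Level 1: 64
Level 2: 32
Level 3: 16
Level 4: 8
Level 5: 4
Level 6: 2
Level 7: 1

The root is level 0 and the size-1 base case is level 7 (the tree spans levels 0 through 7, i.e. 8 levels counting the root), so the depth is the number of divisions: log_2(128) = 7

The recursion tree depth is log_2(128) = 7. At each level, the problem size is divided by 2, so it takes 7 divisions to reduce to a base case of size 1. The algorithm makes 4 recursive calls at each level.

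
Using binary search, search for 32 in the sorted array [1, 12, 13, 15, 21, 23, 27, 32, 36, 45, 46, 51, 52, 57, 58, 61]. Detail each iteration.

Binary search for 32 in [1, 12, 13, 15, 21, 23, 27, 32, 36, 45, 46, 51, 52, 57, 58, 61]:

lo=0, hi=15, mid=7, arr[mid]=32 -> Found target at index 7!

Binary search finds 32 at index 7 after 1 comparisons. The search repeatedly halves the search space by comparing with the middle element.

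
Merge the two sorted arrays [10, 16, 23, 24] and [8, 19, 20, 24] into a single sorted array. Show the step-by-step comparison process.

Merging process:

Compare 10 vs 8: take 8 from right. Merged: [8]
Compare 10 vs 19: take 10 from left. Merged: [8, 10]
Compare 16 vs 19: take 16 from left. Merged: [8, 10, 16]
Compare 23 vs 19: take 19 from right. Merged: [8, 10, 16, 19]
Compare 23 vs 20: take 20 from right. Merged: [8, 10, 16, 19, 20]
Compare 23 vs 24: take 23 from left. Merged: [8, 10, 16, 19, 20, 23]
Compare 24 vs 24: take 24 from left. Merged: [8, 10, 16, 19, 20, 23, 24]
Append remaining from right: [24]. Merged: [8, 10, 16, 19, 20, 23, 24, 24]

Final merged array: [8, 10, 16, 19, 20, 23, 24, 24]
Total comparisons: 7

The merged array is [8, 10, 16, 19, 20, 23, 24, 24], requiring 7 comparisons. The merge step runs in O(n) time where n is the total number of elements.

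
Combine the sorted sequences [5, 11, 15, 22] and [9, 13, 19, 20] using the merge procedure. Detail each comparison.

Merging process:

Compare 5 vs 9: take 5 from left. Merged: [5]
Compare 11 vs 9: take 9 from right. Merged: [5, 9]
Compare 11 vs 13: take 11 from left. Merged: [5, 9, 11]
Compare 15 vs 13: take 13 from right. Merged: [5, 9, 11, 13]
Compare 15 vs 19: take 15 from left. Merged: [5, 9, 11, 13, 15]
Compare 22 vs 19: take 19 from right. Merged: [5, 9, 11, 13, 15, 19]
Compare 22 vs 20: take 20 from right. Merged: [5, 9, 11, 13, 15, 19, 20]
Append remaining from left: [22]. Merged: [5, 9, 11, 13, 15, 19, 20, 22]

Final merged array: [5, 9, 11, 13, 15, 19, 20, 22]
Total comparisons: 7

The merged array is [5, 9, 11, 13, 15, 19, 20, 22], requiring 7 comparisons. The merge step runs in O(n) time where n is the total number of elements.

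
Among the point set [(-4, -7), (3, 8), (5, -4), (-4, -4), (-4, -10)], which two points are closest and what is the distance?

Computing all pairwise distances among 5 points:

d((-4, -7), (3, 8)) = 16.5529
d((-4, -7), (5, -4)) = 9.4868
d((-4, -7), (-4, -4)) = 3.0 <-- minimum
d((-4, -7), (-4, -10)) = 3.0 <-- minimum
d((3, 8), (5, -4)) = 12.1655
d((3, 8), (-4, -4)) = 13.8924
d((3, 8), (-4, -10)) = 19.3132
d((5, -4), (-4, -4)) = 9.0
d((5, -4), (-4, -10)) = 10.8167
d((-4, -4), (-4, -10)) = 6.0

Minimum distance: 3.0 (tie among 2 pairs: (-4, -7) and (-4, -4); (-4, -7) and (-4, -10))

The minimum Euclidean distance is 3.0. There is a tie: 2 pairs achieve this minimum — (-4, -7) and (-4, -4); (-4, -7) and (-4, -10). Any of these is a valid closest pair. For 5 points, brute-force pairwise comparison is shown above. For large n, the divide-and-conquer algorithm (sort by x, recurse on halves, check the dividing strip) achieves O(n log n).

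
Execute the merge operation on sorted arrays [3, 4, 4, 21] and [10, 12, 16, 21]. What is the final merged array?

Merging process:

Compare 3 vs 10: take 3 from left. Merged: [3]
Compare 4 vs 10: take 4 from left. Merged: [3, 4]
Compare 4 vs 10: take 4 from left. Merged: [3, 4, 4]
Compare 21 vs 10: take 10 from right. Merged: [3, 4, 4, 10]
Compare 21 vs 12: take 12 from right. Merged: [3, 4, 4, 10, 12]
Compare 21 vs 16: take 16 from right. Merged: [3, 4, 4, 10, 12, 16]
Compare 21 vs 21: take 21 from left. Merged: [3, 4, 4, 10, 12, 16, 21]
Append remaining from right: [21]. Merged: [3, 4, 4, 10, 12, 16, 21, 21]

Final merged array: [3, 4, 4, 10, 12, 16, 21, 21]
Total comparisons: 7

The merged array is [3, 4, 4, 10, 12, 16, 21, 21], requiring 7 comparisons. The merge step runs in O(n) time where n is the total number of elements.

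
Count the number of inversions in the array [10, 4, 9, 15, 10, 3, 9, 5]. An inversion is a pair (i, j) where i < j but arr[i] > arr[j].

Finding inversions in [10, 4, 9, 15, 10, 3, 9, 5]:

(0, 1): arr[0]=10 > arr[1]=4
(0, 2): arr[0]=10 > arr[2]=9
(0, 5): arr[0]=10 > arr[5]=3
(0, 6): arr[0]=10 > arr[6]=9
(0, 7): arr[0]=10 > arr[7]=5
(1, 5): arr[1]=4 > arr[5]=3
(2, 5): arr[2]=9 > arr[5]=3
(2, 7): arr[2]=9 > arr[7]=5
(3, 4): arr[3]=15 > arr[4]=10
(3, 5): arr[3]=15 > arr[5]=3
(3, 6): arr[3]=15 > arr[6]=9
(3, 7): arr[3]=15 > arr[7]=5
(4, 5): arr[4]=10 > arr[5]=3
(4, 6): arr[4]=10 > arr[6]=9
(4, 7): arr[4]=10 > arr[7]=5
(6, 7): arr[6]=9 > arr[7]=5

Total inversions: 16

The array has 16 inversion(s): (0,1), (0,2), (0,5), (0,6), (0,7), (1,5), (2,5), (2,7), (3,4), (3,5), (3,6), (3,7), (4,5), (4,6), (4,7), (6,7). Each pair (i,j) satisfies i < j and arr[i] > arr[j].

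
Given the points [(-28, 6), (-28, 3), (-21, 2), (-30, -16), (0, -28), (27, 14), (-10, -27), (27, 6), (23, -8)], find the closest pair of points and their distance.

Computing all pairwise distances among 9 points:

d((-28, 6), (-28, 3)) = 3.0 <-- minimum
d((-28, 6), (-21, 2)) = 8.0623
d((-28, 6), (-30, -16)) = 22.0907
d((-28, 6), (0, -28)) = 44.0454
d((-28, 6), (27, 14)) = 55.5788
d((-28, 6), (-10, -27)) = 37.5899
d((-28, 6), (27, 6)) = 55.0
d((-28, 6), (23, -8)) = 52.8867
d((-28, 3), (-21, 2)) = 7.0711
d((-28, 3), (-30, -16)) = 19.105
d((-28, 3), (0, -28)) = 41.7732
d((-28, 3), (27, 14)) = 56.0892
d((-28, 3), (-10, -27)) = 34.9857
d((-28, 3), (27, 6)) = 55.0818
d((-28, 3), (23, -8)) = 52.1728
d((-21, 2), (-30, -16)) = 20.1246
d((-21, 2), (0, -28)) = 36.6197
d((-21, 2), (27, 14)) = 49.4773
d((-21, 2), (-10, -27)) = 31.0161
d((-21, 2), (27, 6)) = 48.1664
d((-21, 2), (23, -8)) = 45.1221
d((-30, -16), (0, -28)) = 32.311
d((-30, -16), (27, 14)) = 64.4127
d((-30, -16), (-10, -27)) = 22.8254
d((-30, -16), (27, 6)) = 61.0983
d((-30, -16), (23, -8)) = 53.6004
d((0, -28), (27, 14)) = 49.93
d((0, -28), (-10, -27)) = 10.0499
d((0, -28), (27, 6)) = 43.4166
d((0, -28), (23, -8)) = 30.4795
d((27, 14), (-10, -27)) = 55.2268
d((27, 14), (27, 6)) = 8.0
d((27, 14), (23, -8)) = 22.3607
d((-10, -27), (27, 6)) = 49.5782
d((-10, -27), (23, -8)) = 38.0789
d((27, 6), (23, -8)) = 14.5602

Closest pair: (-28, 6) and (-28, 3) with distance 3.0

The closest pair is (-28, 6) and (-28, 3) with Euclidean distance 3.0. For 9 points, brute-force pairwise comparison is shown above. For large n, the divide-and-conquer algorithm (sort by x, recurse on halves, check the dividing strip) achieves O(n log n).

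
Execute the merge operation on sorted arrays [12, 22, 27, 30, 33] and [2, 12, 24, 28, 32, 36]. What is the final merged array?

Merging process:

Compare 12 vs 2: take 2 from right. Merged: [2]
Compare 12 vs 12: take 12 from left. Merged: [2, 12]
Compare 22 vs 12: take 12 from right. Merged: [2, 12, 12]
Compare 22 vs 24: take 22 from left. Merged: [2, 12, 12, 22]
Compare 27 vs 24: take 24 from right. Merged: [2, 12, 12, 22, 24]
Compare 27 vs 28: take 27 from left. Merged: [2, 12, 12, 22, 24, 27]
Compare 30 vs 28: take 28 from right. Merged: [2, 12, 12, 22, 24, 27, 28]
Compare 30 vs 32: take 30 from left. Merged: [2, 12, 12, 22, 24, 27, 28, 30]
Compare 33 vs 32: take 32 from right. Merged: [2, 12, 12, 22, 24, 27, 28, 30, 32]
Compare 33 vs 36: take 33 from left. Merged: [2, 12, 12, 22, 24, 27, 28, 30, 32, 33]
Append remaining from right: [36]. Merged: [2, 12, 12, 22, 24, 27, 28, 30, 32, 33, 36]

Final merged array: [2, 12, 12, 22, 24, 27, 28, 30, 32, 33, 36]
Total comparisons: 10

The merged array is [2, 12, 12, 22, 24, 27, 28, 30, 32, 33, 36], requiring 10 comparisons. The merge step runs in O(n) time where n is the total number of elements.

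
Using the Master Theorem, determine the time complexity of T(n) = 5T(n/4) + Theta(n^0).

Master Theorem for T(n) = 5T(n/4) + O(n^0):

a = 5, b = 4, c = 0
log_b(a) = log_4(5) = 1.1610

Case 1: c = 0 < log_4(5) = 1.1610
T(n) = O(n^(log_4 5))

For T(n) = 5T(n/4) + O(n^0): log_4(5) = 1.1610. This is Case 1 of the Master Theorem (c < log_b(a), work dominated by leaves), giving O(n^(log_4 5)).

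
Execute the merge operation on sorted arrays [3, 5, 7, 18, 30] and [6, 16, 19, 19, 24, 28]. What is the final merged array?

Merging process:

Compare 3 vs 6: take 3 from left. Merged: [3]
Compare 5 vs 6: take 5 from left. Merged: [3, 5]
Compare 7 vs 6: take 6 from right. Merged: [3, 5, 6]
Compare 7 vs 16: take 7 from left. Merged: [3, 5, 6, 7]
Compare 18 vs 16: take 16 from right. Merged: [3, 5, 6, 7, 16]
Compare 18 vs 19: take 18 from left. Merged: [3, 5, 6, 7, 16, 18]
Compare 30 vs 19: take 19 from right. Merged: [3, 5, 6, 7, 16, 18, 19]
Compare 30 vs 19: take 19 from right. Merged: [3, 5, 6, 7, 16, 18, 19, 19]
Compare 30 vs 24: take 24 from right. Merged: [3, 5, 6, 7, 16, 18, 19, 19, 24]
Compare 30 vs 28: take 28 from right. Merged: [3, 5, 6, 7, 16, 18, 19, 19, 24, 28]
Append remaining from left: [30]. Merged: [3, 5, 6, 7, 16, 18, 19, 19, 24, 28, 30]

Final merged array: [3, 5, 6, 7, 16, 18, 19, 19, 24, 28, 30]
Total comparisons: 10

The merged array is [3, 5, 6, 7, 16, 18, 19, 19, 24, 28, 30], requiring 10 comparisons. The merge step runs in O(n) time where n is the total number of elements.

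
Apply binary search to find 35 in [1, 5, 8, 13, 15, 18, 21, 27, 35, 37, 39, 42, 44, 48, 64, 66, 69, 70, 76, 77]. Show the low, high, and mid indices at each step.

Binary search for 35 in [1, 5, 8, 13, 15, 18, 21, 27, 35, 37, 39, 42, 44, 48, 64, 66, 69, 70, 76, 77]:

lo=0, hi=19, mid=9, arr[mid]=37 -> 37 > 35, search left half
lo=0, hi=8, mid=4, arr[mid]=15 -> 15 < 35, search right half
lo=5, hi=8, mid=6, arr[mid]=21 -> 21 < 35, search right half
lo=7, hi=8, mid=7, arr[mid]=27 -> 27 < 35, search right half
lo=8, hi=8, mid=8, arr[mid]=35 -> Found target at index 8!

Binary search finds 35 at index 8 after 5 comparisons. The search repeatedly halves the search space by comparing with the middle element.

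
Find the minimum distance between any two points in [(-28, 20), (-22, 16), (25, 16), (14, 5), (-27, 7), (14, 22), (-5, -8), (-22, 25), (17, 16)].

Computing all pairwise distances among 9 points:

d((-28, 20), (-22, 16)) = 7.2111
d((-28, 20), (25, 16)) = 53.1507
d((-28, 20), (14, 5)) = 44.5982
d((-28, 20), (-27, 7)) = 13.0384
d((-28, 20), (14, 22)) = 42.0476
d((-28, 20), (-5, -8)) = 36.2353
d((-28, 20), (-22, 25)) = 7.8102
d((-28, 20), (17, 16)) = 45.1774
d((-22, 16), (25, 16)) = 47.0
d((-22, 16), (14, 5)) = 37.6431
d((-22, 16), (-27, 7)) = 10.2956
d((-22, 16), (14, 22)) = 36.4966
d((-22, 16), (-5, -8)) = 29.4109
d((-22, 16), (-22, 25)) = 9.0
d((-22, 16), (17, 16)) = 39.0
d((25, 16), (14, 5)) = 15.5563
d((25, 16), (-27, 7)) = 52.7731
d((25, 16), (14, 22)) = 12.53
d((25, 16), (-5, -8)) = 38.4187
d((25, 16), (-22, 25)) = 47.8539
d((25, 16), (17, 16)) = 8.0
d((14, 5), (-27, 7)) = 41.0488
d((14, 5), (14, 22)) = 17.0
d((14, 5), (-5, -8)) = 23.0217
d((14, 5), (-22, 25)) = 41.1825
d((14, 5), (17, 16)) = 11.4018
d((-27, 7), (14, 22)) = 43.6578
d((-27, 7), (-5, -8)) = 26.6271
d((-27, 7), (-22, 25)) = 18.6815
d((-27, 7), (17, 16)) = 44.911
d((14, 22), (-5, -8)) = 35.5106
d((14, 22), (-22, 25)) = 36.1248
d((14, 22), (17, 16)) = 6.7082 <-- minimum
d((-5, -8), (-22, 25)) = 37.1214
d((-5, -8), (17, 16)) = 32.5576
d((-22, 25), (17, 16)) = 40.025

Closest pair: (14, 22) and (17, 16) with distance 6.7082

The closest pair is (14, 22) and (17, 16) with Euclidean distance 6.7082. For 9 points, brute-force pairwise comparison is shown above. For large n, the divide-and-conquer algorithm (sort by x, recurse on halves, check the dividing strip) achieves O(n log n).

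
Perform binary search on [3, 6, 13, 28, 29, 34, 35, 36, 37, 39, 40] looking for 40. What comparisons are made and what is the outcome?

Binary search for 40 in [3, 6, 13, 28, 29, 34, 35, 36, 37, 39, 40]:

lo=0, hi=10, mid=5, arr[mid]=34 -> 34 < 40, search right half
lo=6, hi=10, mid=8, arr[mid]=37 -> 37 < 40, search right half
lo=9, hi=10, mid=9, arr[mid]=39 -> 39 < 40, search right half
lo=10, hi=10, mid=10, arr[mid]=40 -> Found target at index 10!

Binary search finds 40 at index 10 after 4 comparisons. The search repeatedly halves the search space by comparing with the middle element.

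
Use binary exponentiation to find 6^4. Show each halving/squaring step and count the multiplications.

Computing 6^4 by squaring (build up from 6^1; each line after the first costs one multiplication):

6^1 = 6
6^2 = (6^1)^2 = 6^2 = 36
6^4 = (6^2)^2 = 36^2 = 1296

Result: 1296
Multiplications needed: 2 (2 lines after 6^1)

6^4 = 1296. Using exponentiation by squaring, this requires 2 multiplications. The key idea: if the exponent is even, square the half-power; if odd, multiply by the base once.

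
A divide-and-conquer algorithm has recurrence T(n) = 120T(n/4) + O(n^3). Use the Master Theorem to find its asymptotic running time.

Master Theorem for T(n) = 120T(n/4) + O(n^3):

a = 120, b = 4, c = 3
log_b(a) = log_4(120) = 3.4534

Case 1: c = 3 < log_4(120) = 3.4534
T(n) = O(n^(log_4 120))

For T(n) = 120T(n/4) + O(n^3): log_4(120) = 3.4534. This is Case 1 of the Master Theorem (c < log_b(a), work dominated by leaves), giving O(n^(log_4 120)).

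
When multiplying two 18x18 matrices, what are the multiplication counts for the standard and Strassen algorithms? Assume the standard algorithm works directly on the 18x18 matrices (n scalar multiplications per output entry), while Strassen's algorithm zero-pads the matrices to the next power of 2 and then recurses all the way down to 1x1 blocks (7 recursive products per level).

Matrix multiplication for 18x18 matrices:

Strassen's algorithm requires power-of-2 dimensions. Pad 18x18 to 32x32 (next power of 2).

Standard algorithm: 18^3 = 5832 multiplications
Strassen's algorithm: 7^(log2(32)) = 7^5 = 16807 multiplications
Difference: 5832 - 16807 = -10975 (Strassen uses MORE here due to padding overhead — for small or just-over-power-of-2 n, padding can outweigh the per-level savings)

Standard: 5832 multiplications (18^3). Strassen: 16807 multiplications (7^5, after padding to 32x32). Strassen reduces 8 recursive multiplications to 7 at each level.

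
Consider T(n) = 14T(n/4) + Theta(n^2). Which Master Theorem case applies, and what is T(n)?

Master Theorem for T(n) = 14T(n/4) + O(n^2):

a = 14, b = 4, c = 2
log_b(a) = log_4(14) = 1.9037

Case 3: c = 2 > log_4(14) = 1.9037
T(n) = O(n^2) = O(n^2)

For T(n) = 14T(n/4) + O(n^2): log_4(14) = 1.9037. This is Case 3 of the Master Theorem (c > log_b(a), work dominated by root), giving O(n^2).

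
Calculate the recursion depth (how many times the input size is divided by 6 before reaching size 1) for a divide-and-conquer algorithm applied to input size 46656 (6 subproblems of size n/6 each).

For divide and conquer with division factor 6:

Problem sizes at each level:
Level 0: 46656
Level 1: 7776
Level 2: 1296
Level 3: 216
Level 4: 36
Level 5: 6
Level 6: 1

The root is level 0 and the size-1 base case is level 6 (the tree spans levels 0 through 6, i.e. 7 levels counting the root), so the depth is the number of divisions: log_6(46656) = 6

The recursion tree depth is log_6(46656) = 6. At each level, the problem size is divided by 6, so it takes 6 divisions to reduce to a base case of size 1. The algorithm makes 6 recursive calls at each level.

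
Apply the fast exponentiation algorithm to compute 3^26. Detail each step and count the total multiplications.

Computing 3^26 by squaring (build up from 3^1; each line after the first costs one multiplication):

3^1 = 3
3^2 = (3^1)^2 = 3^2 = 9
3^3 = 3 * 3^2 = 3 * 9 = 27
3^6 = (3^3)^2 = 27^2 = 729
3^12 = (3^6)^2 = 729^2 = 531441
3^13 = 3 * 3^12 = 3 * 531441 = 1594323
3^26 = (3^13)^2 = 1594323^2 = 2541865828329

Result: 2541865828329
Multiplications needed: 6 (6 lines after 3^1)

3^26 = 2541865828329. Using exponentiation by squaring, this requires 6 multiplications. The key idea: if the exponent is even, square the half-power; if odd, multiply by the base once.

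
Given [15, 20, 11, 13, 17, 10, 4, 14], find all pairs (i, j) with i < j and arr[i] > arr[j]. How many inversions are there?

Finding inversions in [15, 20, 11, 13, 17, 10, 4, 14]:

(0, 2): arr[0]=15 > arr[2]=11
(0, 3): arr[0]=15 > arr[3]=13
(0, 5): arr[0]=15 > arr[5]=10
(0, 6): arr[0]=15 > arr[6]=4
(0, 7): arr[0]=15 > arr[7]=14
(1, 2): arr[1]=20 > arr[2]=11
(1, 3): arr[1]=20 > arr[3]=13
(1, 4): arr[1]=20 > arr[4]=17
(1, 5): arr[1]=20 > arr[5]=10
(1, 6): arr[1]=20 > arr[6]=4
(1, 7): arr[1]=20 > arr[7]=14
(2, 5): arr[2]=11 > arr[5]=10
(2, 6): arr[2]=11 > arr[6]=4
(3, 5): arr[3]=13 > arr[5]=10
(3, 6): arr[3]=13 > arr[6]=4
(4, 5): arr[4]=17 > arr[5]=10
(4, 6): arr[4]=17 > arr[6]=4
(4, 7): arr[4]=17 > arr[7]=14
(5, 6): arr[5]=10 > arr[6]=4

Total inversions: 19

The array has 19 inversion(s): (0,2), (0,3), (0,5), (0,6), (0,7), (1,2), (1,3), (1,4), (1,5), (1,6), (1,7), (2,5), (2,6), (3,5), (3,6), (4,5), (4,6), (4,7), (5,6). Each pair (i,j) satisfies i < j and arr[i] > arr[j].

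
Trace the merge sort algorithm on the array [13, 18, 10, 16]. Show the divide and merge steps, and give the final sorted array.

Merge sort trace:

Split: [13, 18, 10, 16] -> [13, 18] and [10, 16]
  Split: [13, 18] -> [13] and [18]
  Merge: [13] + [18] -> [13, 18]
  Split: [10, 16] -> [10] and [16]
  Merge: [10] + [16] -> [10, 16]
Merge: [13, 18] + [10, 16] -> [10, 13, 16, 18]

Final sorted array: [10, 13, 16, 18]

The merge sort proceeds by recursively splitting the array and merging sorted halves.
After all merges, the sorted array is [10, 13, 16, 18].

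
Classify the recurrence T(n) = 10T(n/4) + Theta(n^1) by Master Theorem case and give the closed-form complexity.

Master Theorem for T(n) = 10T(n/4) + O(n^1):

a = 10, b = 4, c = 1
log_b(a) = log_4(10) = 1.6610

Case 1: c = 1 < log_4(10) = 1.6610
T(n) = O(n^(log_4 10))

For T(n) = 10T(n/4) + O(n^1): log_4(10) = 1.6610. This is Case 1 of the Master Theorem (c < log_b(a), work dominated by leaves), giving O(n^(log_4 10)).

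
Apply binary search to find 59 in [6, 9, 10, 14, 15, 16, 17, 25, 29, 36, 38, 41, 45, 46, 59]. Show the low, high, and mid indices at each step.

Binary search for 59 in [6, 9, 10, 14, 15, 16, 17, 25, 29, 36, 38, 41, 45, 46, 59]:

lo=0, hi=14, mid=7, arr[mid]=25 -> 25 < 59, search right half
lo=8, hi=14, mid=11, arr[mid]=41 -> 41 < 59, search right half
lo=12, hi=14, mid=13, arr[mid]=46 -> 46 < 59, search right half
lo=14, hi=14, mid=14, arr[mid]=59 -> Found target at index 14!

Binary search finds 59 at index 14 after 4 comparisons. The search repeatedly halves the search space by comparing with the middle element.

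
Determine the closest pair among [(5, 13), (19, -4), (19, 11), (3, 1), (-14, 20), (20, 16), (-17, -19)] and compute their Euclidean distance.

Computing all pairwise distances among 7 points:

d((5, 13), (19, -4)) = 22.0227
d((5, 13), (19, 11)) = 14.1421
d((5, 13), (3, 1)) = 12.1655
d((5, 13), (-14, 20)) = 20.2485
d((5, 13), (20, 16)) = 15.2971
d((5, 13), (-17, -19)) = 38.833
d((19, -4), (19, 11)) = 15.0
d((19, -4), (3, 1)) = 16.7631
d((19, -4), (-14, 20)) = 40.8044
d((19, -4), (20, 16)) = 20.025
d((19, -4), (-17, -19)) = 39.0
d((19, 11), (3, 1)) = 18.868
d((19, 11), (-14, 20)) = 34.2053
d((19, 11), (20, 16)) = 5.099 <-- minimum
d((19, 11), (-17, -19)) = 46.8615
d((3, 1), (-14, 20)) = 25.4951
d((3, 1), (20, 16)) = 22.6716
d((3, 1), (-17, -19)) = 28.2843
d((-14, 20), (20, 16)) = 34.2345
d((-14, 20), (-17, -19)) = 39.1152
d((20, 16), (-17, -19)) = 50.9313

Closest pair: (19, 11) and (20, 16) with distance 5.099

The closest pair is (19, 11) and (20, 16) with Euclidean distance 5.099. For 7 points, brute-force pairwise comparison is shown above. For large n, the divide-and-conquer algorithm (sort by x, recurse on halves, check the dividing strip) achieves O(n log n).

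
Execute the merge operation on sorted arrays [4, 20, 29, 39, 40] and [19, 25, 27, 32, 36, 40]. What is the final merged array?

Merging process:

Compare 4 vs 19: take 4 from left. Merged: [4]
Compare 20 vs 19: take 19 from right. Merged: [4, 19]
Compare 20 vs 25: take 20 from left. Merged: [4, 19, 20]
Compare 29 vs 25: take 25 from right. Merged: [4, 19, 20, 25]
Compare 29 vs 27: take 27 from right. Merged: [4, 19, 20, 25, 27]
Compare 29 vs 32: take 29 from left. Merged: [4, 19, 20, 25, 27, 29]
Compare 39 vs 32: take 32 from right. Merged: [4, 19, 20, 25, 27, 29, 32]
Compare 39 vs 36: take 36 from right. Merged: [4, 19, 20, 25, 27, 29, 32, 36]
Compare 39 vs 40: take 39 from left. Merged: [4, 19, 20, 25, 27, 29, 32, 36, 39]
Compare 40 vs 40: take 40 from left. Merged: [4, 19, 20, 25, 27, 29, 32, 36, 39, 40]
Append remaining from right: [40]. Merged: [4, 19, 20, 25, 27, 29, 32, 36, 39, 40, 40]

Final merged array: [4, 19, 20, 25, 27, 29, 32, 36, 39, 40, 40]
Total comparisons: 10

The merged array is [4, 19, 20, 25, 27, 29, 32, 36, 39, 40, 40], requiring 10 comparisons. The merge step runs in O(n) time where n is the total number of elements.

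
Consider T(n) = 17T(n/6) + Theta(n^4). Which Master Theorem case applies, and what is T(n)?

Master Theorem for T(n) = 17T(n/6) + O(n^4):

a = 17, b = 6, c = 4
log_b(a) = log_6(17) = 1.5812

Case 3: c = 4 > log_6(17) = 1.5812
T(n) = O(n^4) = O(n^4)

For T(n) = 17T(n/6) + O(n^4): log_6(17) = 1.5812. This is Case 3 of the Master Theorem (c > log_b(a), work dominated by root), giving O(n^4).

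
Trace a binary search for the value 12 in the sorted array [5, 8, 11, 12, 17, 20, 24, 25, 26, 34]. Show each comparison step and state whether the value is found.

Binary search for 12 in [5, 8, 11, 12, 17, 20, 24, 25, 26, 34]:

lo=0, hi=9, mid=4, arr[mid]=17 -> 17 > 12, search left half
lo=0, hi=3, mid=1, arr[mid]=8 -> 8 < 12, search right half
lo=2, hi=3, mid=2, arr[mid]=11 -> 11 < 12, search right half
lo=3, hi=3, mid=3, arr[mid]=12 -> Found target at index 3!

Binary search finds 12 at index 3 after 4 comparisons. The search repeatedly halves the search space by comparing with the middle element.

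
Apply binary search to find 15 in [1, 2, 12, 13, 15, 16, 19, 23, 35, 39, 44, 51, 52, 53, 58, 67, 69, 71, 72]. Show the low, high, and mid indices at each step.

Binary search for 15 in [1, 2, 12, 13, 15, 16, 19, 23, 35, 39, 44, 51, 52, 53, 58, 67, 69, 71, 72]:

lo=0, hi=18, mid=9, arr[mid]=39 -> 39 > 15, search left half
lo=0, hi=8, mid=4, arr[mid]=15 -> Found target at index 4!

Binary search finds 15 at index 4 after 2 comparisons. The search repeatedly halves the search space by comparing with the middle element.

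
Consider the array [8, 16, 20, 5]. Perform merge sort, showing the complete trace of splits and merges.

Merge sort trace:

Split: [8, 16, 20, 5] -> [8, 16] and [20, 5]
  Split: [8, 16] -> [8] and [16]
  Merge: [8] + [16] -> [8, 16]
  Split: [20, 5] -> [20] and [5]
  Merge: [20] + [5] -> [5, 20]
Merge: [8, 16] + [5, 20] -> [5, 8, 16, 20]

Final sorted array: [5, 8, 16, 20]

The merge sort proceeds by recursively splitting the array and merging sorted halves.
After all merges, the sorted array is [5, 8, 16, 20].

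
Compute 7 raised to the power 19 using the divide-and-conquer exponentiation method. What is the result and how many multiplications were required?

Computing 7^19 by squaring (build up from 7^1; each line after the first costs one multiplication):

7^1 = 7
7^2 = (7^1)^2 = 7^2 = 49
7^4 = (7^2)^2 = 49^2 = 2401
7^8 = (7^4)^2 = 2401^2 = 5764801
7^9 = 7 * 7^8 = 7 * 5764801 = 40353607
7^18 = (7^9)^2 = 40353607^2 = 1628413597910449
7^19 = 7 * 7^18 = 7 * 1628413597910449 = 11398895185373143

Result: 11398895185373143
Multiplications needed: 6 (6 lines after 7^1)

7^19 = 11398895185373143. Using exponentiation by squaring, this requires 6 multiplications. The key idea: if the exponent is even, square the half-power; if odd, multiply by the base once.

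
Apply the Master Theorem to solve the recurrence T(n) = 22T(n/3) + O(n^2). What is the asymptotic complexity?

Master Theorem for T(n) = 22T(n/3) + O(n^2):

a = 22, b = 3, c = 2
log_b(a) = log_3(22) = 2.8136

Case 1: c = 2 < log_3(22) = 2.8136
T(n) = O(n^(log_3 22))

For T(n) = 22T(n/3) + O(n^2): log_3(22) = 2.8136. This is Case 1 of the Master Theorem (c < log_b(a), work dominated by leaves), giving O(n^(log_3 22)).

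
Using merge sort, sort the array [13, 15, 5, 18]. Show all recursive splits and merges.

Merge sort trace:

Split: [13, 15, 5, 18] -> [13, 15] and [5, 18]
  Split: [13, 15] -> [13] and [15]
  Merge: [13] + [15] -> [13, 15]
  Split: [5, 18] -> [5] and [18]
  Merge: [5] + [18] -> [5, 18]
Merge: [13, 15] + [5, 18] -> [5, 13, 15, 18]

Final sorted array: [5, 13, 15, 18]

The merge sort proceeds by recursively splitting the array and merging sorted halves.
After all merges, the sorted array is [5, 13, 15, 18].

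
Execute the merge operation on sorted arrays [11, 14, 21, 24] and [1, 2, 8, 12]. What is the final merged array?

Merging process:

Compare 11 vs 1: take 1 from right. Merged: [1]
Compare 11 vs 2: take 2 from right. Merged: [1, 2]
Compare 11 vs 8: take 8 from right. Merged: [1, 2, 8]
Compare 11 vs 12: take 11 from left. Merged: [1, 2, 8, 11]
Compare 14 vs 12: take 12 from right. Merged: [1, 2, 8, 11, 12]
Append remaining from left: [14, 21, 24]. Merged: [1, 2, 8, 11, 12, 14, 21, 24]

Final merged array: [1, 2, 8, 11, 12, 14, 21, 24]
Total comparisons: 5

The merged array is [1, 2, 8, 11, 12, 14, 21, 24], requiring 5 comparisons. The merge step runs in O(n) time where n is the total number of elements.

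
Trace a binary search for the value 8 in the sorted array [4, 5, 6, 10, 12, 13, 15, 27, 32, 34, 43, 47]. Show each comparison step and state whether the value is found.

Binary search for 8 in [4, 5, 6, 10, 12, 13, 15, 27, 32, 34, 43, 47]:

lo=0, hi=11, mid=5, arr[mid]=13 -> 13 > 8, search left half
lo=0, hi=4, mid=2, arr[mid]=6 -> 6 < 8, search right half
lo=3, hi=4, mid=3, arr[mid]=10 -> 10 > 8, search left half
lo=3 > hi=2, target 8 not found

Binary search determines that 8 is not in the array after 3 comparisons. The search space was exhausted without finding the target.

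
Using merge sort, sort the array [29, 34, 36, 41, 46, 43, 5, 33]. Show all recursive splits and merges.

Merge sort trace:

Split: [29, 34, 36, 41, 46, 43, 5, 33] -> [29, 34, 36, 41] and [46, 43, 5, 33]
  Split: [29, 34, 36, 41] -> [29, 34] and [36, 41]
    Split: [29, 34] -> [29] and [34]
    Merge: [29] + [34] -> [29, 34]
    Split: [36, 41] -> [36] and [41]
    Merge: [36] + [41] -> [36, 41]
  Merge: [29, 34] + [36, 41] -> [29, 34, 36, 41]
  Split: [46, 43, 5, 33] -> [46, 43] and [5, 33]
    Split: [46, 43] -> [46] and [43]
    Merge: [46] + [43] -> [43, 46]
    Split: [5, 33] -> [5] and [33]
    Merge: [5] + [33] -> [5, 33]
  Merge: [43, 46] + [5, 33] -> [5, 33, 43, 46]
Merge: [29, 34, 36, 41] + [5, 33, 43, 46] -> [5, 29, 33, 34, 36, 41, 43, 46]

Final sorted array: [5, 29, 33, 34, 36, 41, 43, 46]

The merge sort proceeds by recursively splitting the array and merging sorted halves.
After all merges, the sorted array is [5, 29, 33, 34, 36, 41, 43, 46].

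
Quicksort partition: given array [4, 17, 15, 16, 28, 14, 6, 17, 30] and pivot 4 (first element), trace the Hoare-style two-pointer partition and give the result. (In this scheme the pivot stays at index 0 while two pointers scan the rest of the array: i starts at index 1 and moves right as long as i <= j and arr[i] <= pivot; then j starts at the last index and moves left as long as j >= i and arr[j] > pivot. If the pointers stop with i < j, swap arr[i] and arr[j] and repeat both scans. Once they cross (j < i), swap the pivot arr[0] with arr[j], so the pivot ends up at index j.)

Hoare-style two-pointer partition with pivot = 4:

Initial array: [4, 17, 15, 16, 28, 14, 6, 17, 30]

Pointers start at i = 1, j = 8.
i ends at 1, j ends at 0: the pointers have crossed (j < i), so scanning stops.

j = 0, so swapping arr[0] with arr[j] leaves the pivot at position 0: [4, 17, 15, 16, 28, 14, 6, 17, 30]
Pivot position: 0

After partitioning with pivot 4, the array becomes [4, 17, 15, 16, 28, 14, 6, 17, 30]. The pivot is placed at index 0. All elements to the left of the pivot are <= 4, and all elements to the right are > 4.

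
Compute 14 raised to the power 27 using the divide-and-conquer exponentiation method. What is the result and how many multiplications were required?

Computing 14^27 by squaring (build up from 14^1; each line after the first costs one multiplication):

14^1 = 14
14^2 = (14^1)^2 = 14^2 = 196
14^3 = 14 * 14^2 = 14 * 196 = 2744
14^6 = (14^3)^2 = 2744^2 = 7529536
14^12 = (14^6)^2 = 7529536^2 = 56693912375296
14^13 = 14 * 14^12 = 14 * 56693912375296 = 793714773254144
14^26 = (14^13)^2 = 793714773254144^2 = 629983141281877223603213172736
14^27 = 14 * 14^26 = 14 * 629983141281877223603213172736 = 8819763977946281130444984418304

Result: 8819763977946281130444984418304
Multiplications needed: 7 (7 lines after 14^1)

14^27 = 8819763977946281130444984418304. Using exponentiation by squaring, this requires 7 multiplications. The key idea: if the exponent is even, square the half-power; if odd, multiply by the base once.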